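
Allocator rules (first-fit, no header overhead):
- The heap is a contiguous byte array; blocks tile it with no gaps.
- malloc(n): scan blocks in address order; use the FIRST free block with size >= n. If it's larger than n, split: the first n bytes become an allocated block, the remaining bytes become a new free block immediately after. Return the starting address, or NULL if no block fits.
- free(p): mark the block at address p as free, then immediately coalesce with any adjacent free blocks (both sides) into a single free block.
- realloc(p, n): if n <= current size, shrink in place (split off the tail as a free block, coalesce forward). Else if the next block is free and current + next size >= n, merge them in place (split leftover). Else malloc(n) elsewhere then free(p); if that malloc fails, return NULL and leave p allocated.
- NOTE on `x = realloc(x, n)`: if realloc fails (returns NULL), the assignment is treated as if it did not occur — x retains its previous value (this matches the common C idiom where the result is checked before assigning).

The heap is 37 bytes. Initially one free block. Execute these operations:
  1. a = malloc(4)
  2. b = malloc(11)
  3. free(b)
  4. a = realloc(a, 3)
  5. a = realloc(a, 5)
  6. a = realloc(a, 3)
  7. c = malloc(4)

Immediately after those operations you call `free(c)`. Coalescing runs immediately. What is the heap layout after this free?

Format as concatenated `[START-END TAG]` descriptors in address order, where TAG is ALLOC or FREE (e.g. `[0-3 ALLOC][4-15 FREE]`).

Answer: [0-2 ALLOC][3-36 FREE]

Derivation:
Op 1: a = malloc(4) -> a = 0; heap: [0-3 ALLOC][4-36 FREE]
Op 2: b = malloc(11) -> b = 4; heap: [0-3 ALLOC][4-14 ALLOC][15-36 FREE]
Op 3: free(b) -> (freed b); heap: [0-3 ALLOC][4-36 FREE]
Op 4: a = realloc(a, 3) -> a = 0; heap: [0-2 ALLOC][3-36 FREE]
Op 5: a = realloc(a, 5) -> a = 0; heap: [0-4 ALLOC][5-36 FREE]
Op 6: a = realloc(a, 3) -> a = 0; heap: [0-2 ALLOC][3-36 FREE]
Op 7: c = malloc(4) -> c = 3; heap: [0-2 ALLOC][3-6 ALLOC][7-36 FREE]
free(c): c = 3 -> block [3-6 ALLOC]; mark free, coalesce with adjacent free neighbors -> [0-2 ALLOC][3-36 FREE]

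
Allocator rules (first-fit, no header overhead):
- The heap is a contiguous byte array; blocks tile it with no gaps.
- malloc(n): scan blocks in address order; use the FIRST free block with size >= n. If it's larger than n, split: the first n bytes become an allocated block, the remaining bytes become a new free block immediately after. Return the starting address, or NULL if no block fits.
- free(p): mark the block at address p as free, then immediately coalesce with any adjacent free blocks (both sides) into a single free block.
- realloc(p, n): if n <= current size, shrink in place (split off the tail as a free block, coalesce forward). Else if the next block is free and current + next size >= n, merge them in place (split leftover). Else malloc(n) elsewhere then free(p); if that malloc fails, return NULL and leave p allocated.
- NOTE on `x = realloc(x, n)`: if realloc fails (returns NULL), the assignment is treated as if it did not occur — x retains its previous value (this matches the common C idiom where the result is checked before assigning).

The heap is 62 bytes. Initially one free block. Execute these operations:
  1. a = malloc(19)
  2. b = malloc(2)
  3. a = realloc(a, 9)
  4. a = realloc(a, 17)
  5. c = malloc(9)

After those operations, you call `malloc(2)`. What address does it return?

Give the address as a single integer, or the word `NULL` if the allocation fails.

Answer: 17

Derivation:
Op 1: a = malloc(19) -> a = 0; heap: [0-18 ALLOC][19-61 FREE]
Op 2: b = malloc(2) -> b = 19; heap: [0-18 ALLOC][19-20 ALLOC][21-61 FREE]
Op 3: a = realloc(a, 9) -> a = 0; heap: [0-8 ALLOC][9-18 FREE][19-20 ALLOC][21-61 FREE]
Op 4: a = realloc(a, 17) -> a = 0; heap: [0-16 ALLOC][17-18 FREE][19-20 ALLOC][21-61 FREE]
Op 5: c = malloc(9) -> c = 21; heap: [0-16 ALLOC][17-18 FREE][19-20 ALLOC][21-29 ALLOC][30-61 FREE]
malloc(2): first-fit scan over [0-16 ALLOC][17-18 FREE][19-20 ALLOC][21-29 ALLOC][30-61 FREE] -> 17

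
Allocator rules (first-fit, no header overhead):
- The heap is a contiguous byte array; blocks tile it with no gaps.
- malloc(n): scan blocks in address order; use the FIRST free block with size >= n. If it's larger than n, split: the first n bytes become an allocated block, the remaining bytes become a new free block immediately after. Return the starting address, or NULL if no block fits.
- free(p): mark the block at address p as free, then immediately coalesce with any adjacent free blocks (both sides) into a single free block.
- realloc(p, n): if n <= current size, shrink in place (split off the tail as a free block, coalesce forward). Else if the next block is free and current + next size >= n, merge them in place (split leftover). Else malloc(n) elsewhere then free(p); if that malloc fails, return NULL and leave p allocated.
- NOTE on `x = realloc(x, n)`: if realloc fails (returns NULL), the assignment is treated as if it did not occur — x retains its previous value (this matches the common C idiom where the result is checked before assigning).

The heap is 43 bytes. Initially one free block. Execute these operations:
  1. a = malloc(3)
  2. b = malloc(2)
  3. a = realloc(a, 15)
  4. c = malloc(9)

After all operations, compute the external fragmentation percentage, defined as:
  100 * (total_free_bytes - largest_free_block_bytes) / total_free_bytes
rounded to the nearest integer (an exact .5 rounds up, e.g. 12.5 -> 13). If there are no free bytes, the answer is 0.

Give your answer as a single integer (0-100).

Answer: 18

Derivation:
Op 1: a = malloc(3) -> a = 0; heap: [0-2 ALLOC][3-42 FREE]
Op 2: b = malloc(2) -> b = 3; heap: [0-2 ALLOC][3-4 ALLOC][5-42 FREE]
Op 3: a = realloc(a, 15) -> a = 5; heap: [0-2 FREE][3-4 ALLOC][5-19 ALLOC][20-42 FREE]
Op 4: c = malloc(9) -> c = 20; heap: [0-2 FREE][3-4 ALLOC][5-19 ALLOC][20-28 ALLOC][29-42 FREE]
Free blocks: [3 14] total_free=17 largest=14 -> 100*(17-14)/17 = 300/17 ≈ 17.647 -> rounds to 18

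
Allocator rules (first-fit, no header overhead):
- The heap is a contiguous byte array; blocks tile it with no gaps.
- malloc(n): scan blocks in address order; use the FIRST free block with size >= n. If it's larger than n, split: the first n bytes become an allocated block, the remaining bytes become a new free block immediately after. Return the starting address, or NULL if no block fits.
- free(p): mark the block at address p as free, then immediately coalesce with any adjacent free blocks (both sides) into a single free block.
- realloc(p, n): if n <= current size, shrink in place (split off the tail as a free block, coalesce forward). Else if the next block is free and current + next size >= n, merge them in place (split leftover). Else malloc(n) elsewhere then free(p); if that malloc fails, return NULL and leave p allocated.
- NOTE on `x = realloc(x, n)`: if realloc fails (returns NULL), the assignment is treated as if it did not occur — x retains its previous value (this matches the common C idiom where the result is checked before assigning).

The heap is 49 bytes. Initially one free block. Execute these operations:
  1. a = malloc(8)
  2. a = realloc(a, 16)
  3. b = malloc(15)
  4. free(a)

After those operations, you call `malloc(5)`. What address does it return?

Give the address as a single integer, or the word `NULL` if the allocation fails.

Op 1: a = malloc(8) -> a = 0; heap: [0-7 ALLOC][8-48 FREE]
Op 2: a = realloc(a, 16) -> a = 0; heap: [0-15 ALLOC][16-48 FREE]
Op 3: b = malloc(15) -> b = 16; heap: [0-15 ALLOC][16-30 ALLOC][31-48 FREE]
Op 4: free(a) -> (freed a); heap: [0-15 FREE][16-30 ALLOC][31-48 FREE]
malloc(5): first-fit scan over [0-15 FREE][16-30 ALLOC][31-48 FREE] -> 0

Answer: 0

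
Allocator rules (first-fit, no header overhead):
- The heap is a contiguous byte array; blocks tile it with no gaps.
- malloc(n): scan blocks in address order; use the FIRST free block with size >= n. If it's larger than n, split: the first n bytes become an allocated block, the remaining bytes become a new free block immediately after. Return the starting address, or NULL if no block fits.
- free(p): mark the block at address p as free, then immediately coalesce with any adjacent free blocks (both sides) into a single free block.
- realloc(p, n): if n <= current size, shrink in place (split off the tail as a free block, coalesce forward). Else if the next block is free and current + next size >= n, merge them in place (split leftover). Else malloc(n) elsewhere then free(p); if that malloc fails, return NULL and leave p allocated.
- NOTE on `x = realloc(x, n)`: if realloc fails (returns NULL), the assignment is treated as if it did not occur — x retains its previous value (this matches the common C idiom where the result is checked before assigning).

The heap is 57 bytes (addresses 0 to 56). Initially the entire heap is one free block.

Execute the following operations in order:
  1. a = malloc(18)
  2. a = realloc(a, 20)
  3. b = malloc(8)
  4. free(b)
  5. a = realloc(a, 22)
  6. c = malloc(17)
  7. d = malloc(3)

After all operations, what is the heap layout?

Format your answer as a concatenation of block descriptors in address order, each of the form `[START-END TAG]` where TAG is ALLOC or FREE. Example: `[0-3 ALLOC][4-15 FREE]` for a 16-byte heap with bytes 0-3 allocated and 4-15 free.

Answer: [0-21 ALLOC][22-38 ALLOC][39-41 ALLOC][42-56 FREE]

Derivation:
Op 1: a = malloc(18) -> a = 0; heap: [0-17 ALLOC][18-56 FREE]
Op 2: a = realloc(a, 20) -> a = 0; heap: [0-19 ALLOC][20-56 FREE]
Op 3: b = malloc(8) -> b = 20; heap: [0-19 ALLOC][20-27 ALLOC][28-56 FREE]
Op 4: free(b) -> (freed b); heap: [0-19 ALLOC][20-56 FREE]
Op 5: a = realloc(a, 22) -> a = 0; heap: [0-21 ALLOC][22-56 FREE]
Op 6: c = malloc(17) -> c = 22; heap: [0-21 ALLOC][22-38 ALLOC][39-56 FREE]
Op 7: d = malloc(3) -> d = 39; heap: [0-21 ALLOC][22-38 ALLOC][39-41 ALLOC][42-56 FREE]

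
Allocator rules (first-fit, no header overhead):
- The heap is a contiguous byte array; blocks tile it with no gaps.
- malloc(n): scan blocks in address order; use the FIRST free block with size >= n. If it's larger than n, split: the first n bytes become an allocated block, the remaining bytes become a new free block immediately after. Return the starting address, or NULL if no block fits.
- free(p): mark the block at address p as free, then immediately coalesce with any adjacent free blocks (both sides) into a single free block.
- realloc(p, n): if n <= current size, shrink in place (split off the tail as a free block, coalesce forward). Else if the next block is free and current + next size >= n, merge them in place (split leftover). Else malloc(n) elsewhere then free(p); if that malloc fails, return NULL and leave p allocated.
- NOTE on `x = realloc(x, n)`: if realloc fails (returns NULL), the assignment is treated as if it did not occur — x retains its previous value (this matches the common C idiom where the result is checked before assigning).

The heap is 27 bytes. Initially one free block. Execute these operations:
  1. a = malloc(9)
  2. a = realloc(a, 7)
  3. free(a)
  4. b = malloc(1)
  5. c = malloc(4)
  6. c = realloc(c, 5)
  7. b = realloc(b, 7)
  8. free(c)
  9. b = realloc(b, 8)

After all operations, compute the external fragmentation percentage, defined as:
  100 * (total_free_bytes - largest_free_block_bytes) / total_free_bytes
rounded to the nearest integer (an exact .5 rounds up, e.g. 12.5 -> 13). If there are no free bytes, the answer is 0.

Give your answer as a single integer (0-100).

Op 1: a = malloc(9) -> a = 0; heap: [0-8 ALLOC][9-26 FREE]
Op 2: a = realloc(a, 7) -> a = 0; heap: [0-6 ALLOC][7-26 FREE]
Op 3: free(a) -> (freed a); heap: [0-26 FREE]
Op 4: b = malloc(1) -> b = 0; heap: [0-0 ALLOC][1-26 FREE]
Op 5: c = malloc(4) -> c = 1; heap: [0-0 ALLOC][1-4 ALLOC][5-26 FREE]
Op 6: c = realloc(c, 5) -> c = 1; heap: [0-0 ALLOC][1-5 ALLOC][6-26 FREE]
Op 7: b = realloc(b, 7) -> b = 6; heap: [0-0 FREE][1-5 ALLOC][6-12 ALLOC][13-26 FREE]
Op 8: free(c) -> (freed c); heap: [0-5 FREE][6-12 ALLOC][13-26 FREE]
Op 9: b = realloc(b, 8) -> b = 6; heap: [0-5 FREE][6-13 ALLOC][14-26 FREE]
Free blocks: [6 13] total_free=19 largest=13 -> 100*(19-13)/19 = 600/19 ≈ 31.579 -> rounds to 32

Answer: 32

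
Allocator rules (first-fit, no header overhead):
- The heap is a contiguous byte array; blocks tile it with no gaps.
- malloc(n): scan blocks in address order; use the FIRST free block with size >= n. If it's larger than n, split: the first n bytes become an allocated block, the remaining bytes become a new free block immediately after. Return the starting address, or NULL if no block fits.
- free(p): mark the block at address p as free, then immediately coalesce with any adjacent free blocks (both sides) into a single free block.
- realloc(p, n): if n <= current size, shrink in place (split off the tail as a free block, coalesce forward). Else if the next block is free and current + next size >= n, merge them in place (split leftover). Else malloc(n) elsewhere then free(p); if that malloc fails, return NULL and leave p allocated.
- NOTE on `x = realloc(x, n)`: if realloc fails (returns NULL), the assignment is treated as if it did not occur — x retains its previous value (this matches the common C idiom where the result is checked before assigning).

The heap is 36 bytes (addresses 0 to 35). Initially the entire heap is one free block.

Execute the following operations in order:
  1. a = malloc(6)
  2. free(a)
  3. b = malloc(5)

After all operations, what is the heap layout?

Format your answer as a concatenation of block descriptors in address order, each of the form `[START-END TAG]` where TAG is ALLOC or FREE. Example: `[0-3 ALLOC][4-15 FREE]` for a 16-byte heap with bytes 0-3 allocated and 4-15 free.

Answer: [0-4 ALLOC][5-35 FREE]

Derivation:
Op 1: a = malloc(6) -> a = 0; heap: [0-5 ALLOC][6-35 FREE]
Op 2: free(a) -> (freed a); heap: [0-35 FREE]
Op 3: b = malloc(5) -> b = 0; heap: [0-4 ALLOC][5-35 FREE]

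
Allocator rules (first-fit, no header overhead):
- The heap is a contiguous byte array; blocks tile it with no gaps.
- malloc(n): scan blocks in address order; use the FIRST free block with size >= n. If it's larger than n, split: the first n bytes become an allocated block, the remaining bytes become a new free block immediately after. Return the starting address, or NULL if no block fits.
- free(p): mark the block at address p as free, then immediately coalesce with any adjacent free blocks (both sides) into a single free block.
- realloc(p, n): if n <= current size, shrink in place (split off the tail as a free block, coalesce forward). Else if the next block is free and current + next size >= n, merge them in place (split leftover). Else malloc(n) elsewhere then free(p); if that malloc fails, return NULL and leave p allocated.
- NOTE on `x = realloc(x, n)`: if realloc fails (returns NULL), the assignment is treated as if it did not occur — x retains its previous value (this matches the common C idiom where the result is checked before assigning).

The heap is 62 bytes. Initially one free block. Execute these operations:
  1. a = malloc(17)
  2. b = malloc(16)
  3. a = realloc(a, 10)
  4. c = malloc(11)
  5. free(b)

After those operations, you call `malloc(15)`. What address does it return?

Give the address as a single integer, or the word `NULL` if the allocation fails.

Answer: 10

Derivation:
Op 1: a = malloc(17) -> a = 0; heap: [0-16 ALLOC][17-61 FREE]
Op 2: b = malloc(16) -> b = 17; heap: [0-16 ALLOC][17-32 ALLOC][33-61 FREE]
Op 3: a = realloc(a, 10) -> a = 0; heap: [0-9 ALLOC][10-16 FREE][17-32 ALLOC][33-61 FREE]
Op 4: c = malloc(11) -> c = 33; heap: [0-9 ALLOC][10-16 FREE][17-32 ALLOC][33-43 ALLOC][44-61 FREE]
Op 5: free(b) -> (freed b); heap: [0-9 ALLOC][10-32 FREE][33-43 ALLOC][44-61 FREE]
malloc(15): first-fit scan over [0-9 ALLOC][10-32 FREE][33-43 ALLOC][44-61 FREE] -> 10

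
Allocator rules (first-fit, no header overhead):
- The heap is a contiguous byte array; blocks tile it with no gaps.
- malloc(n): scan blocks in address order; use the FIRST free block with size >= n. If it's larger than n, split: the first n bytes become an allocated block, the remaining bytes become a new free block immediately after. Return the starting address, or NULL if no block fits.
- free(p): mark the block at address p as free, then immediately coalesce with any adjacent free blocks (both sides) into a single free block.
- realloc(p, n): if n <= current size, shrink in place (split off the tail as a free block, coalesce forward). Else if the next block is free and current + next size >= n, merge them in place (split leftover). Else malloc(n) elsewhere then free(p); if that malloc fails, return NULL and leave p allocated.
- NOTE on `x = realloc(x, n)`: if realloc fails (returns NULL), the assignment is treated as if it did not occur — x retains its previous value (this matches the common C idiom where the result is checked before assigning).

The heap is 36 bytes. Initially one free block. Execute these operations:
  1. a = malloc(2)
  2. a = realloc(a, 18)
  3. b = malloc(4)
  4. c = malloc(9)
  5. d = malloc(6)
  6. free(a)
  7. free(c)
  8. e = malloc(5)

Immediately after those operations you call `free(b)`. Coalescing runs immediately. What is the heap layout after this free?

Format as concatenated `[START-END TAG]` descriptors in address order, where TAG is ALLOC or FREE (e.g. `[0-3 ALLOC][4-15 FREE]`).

Op 1: a = malloc(2) -> a = 0; heap: [0-1 ALLOC][2-35 FREE]
Op 2: a = realloc(a, 18) -> a = 0; heap: [0-17 ALLOC][18-35 FREE]
Op 3: b = malloc(4) -> b = 18; heap: [0-17 ALLOC][18-21 ALLOC][22-35 FREE]
Op 4: c = malloc(9) -> c = 22; heap: [0-17 ALLOC][18-21 ALLOC][22-30 ALLOC][31-35 FREE]
Op 5: d = malloc(6) -> d = NULL; heap: [0-17 ALLOC][18-21 ALLOC][22-30 ALLOC][31-35 FREE]
Op 6: free(a) -> (freed a); heap: [0-17 FREE][18-21 ALLOC][22-30 ALLOC][31-35 FREE]
Op 7: free(c) -> (freed c); heap: [0-17 FREE][18-21 ALLOC][22-35 FREE]
Op 8: e = malloc(5) -> e = 0; heap: [0-4 ALLOC][5-17 FREE][18-21 ALLOC][22-35 FREE]
free(b): b = 18 -> block [18-21 ALLOC]; mark free, coalesce with adjacent free neighbors -> [0-4 ALLOC][5-35 FREE]

Answer: [0-4 ALLOC][5-35 FREE]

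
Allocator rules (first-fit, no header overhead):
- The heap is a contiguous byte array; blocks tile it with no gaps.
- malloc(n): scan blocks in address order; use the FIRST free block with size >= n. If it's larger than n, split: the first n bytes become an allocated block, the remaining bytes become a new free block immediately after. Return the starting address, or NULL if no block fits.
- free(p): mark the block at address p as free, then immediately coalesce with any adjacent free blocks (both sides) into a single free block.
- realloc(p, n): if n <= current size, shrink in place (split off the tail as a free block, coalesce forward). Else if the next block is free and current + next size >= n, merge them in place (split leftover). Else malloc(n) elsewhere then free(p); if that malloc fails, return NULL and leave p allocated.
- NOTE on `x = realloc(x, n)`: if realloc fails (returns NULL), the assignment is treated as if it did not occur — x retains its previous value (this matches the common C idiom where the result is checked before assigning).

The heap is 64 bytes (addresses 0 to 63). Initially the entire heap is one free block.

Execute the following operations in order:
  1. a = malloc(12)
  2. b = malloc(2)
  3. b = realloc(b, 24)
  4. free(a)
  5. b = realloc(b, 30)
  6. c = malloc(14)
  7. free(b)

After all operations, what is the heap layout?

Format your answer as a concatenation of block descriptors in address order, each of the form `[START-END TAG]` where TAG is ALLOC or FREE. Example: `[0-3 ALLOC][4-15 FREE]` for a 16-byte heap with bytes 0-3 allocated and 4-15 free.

Op 1: a = malloc(12) -> a = 0; heap: [0-11 ALLOC][12-63 FREE]
Op 2: b = malloc(2) -> b = 12; heap: [0-11 ALLOC][12-13 ALLOC][14-63 FREE]
Op 3: b = realloc(b, 24) -> b = 12; heap: [0-11 ALLOC][12-35 ALLOC][36-63 FREE]
Op 4: free(a) -> (freed a); heap: [0-11 FREE][12-35 ALLOC][36-63 FREE]
Op 5: b = realloc(b, 30) -> b = 12; heap: [0-11 FREE][12-41 ALLOC][42-63 FREE]
Op 6: c = malloc(14) -> c = 42; heap: [0-11 FREE][12-41 ALLOC][42-55 ALLOC][56-63 FREE]
Op 7: free(b) -> (freed b); heap: [0-41 FREE][42-55 ALLOC][56-63 FREE]

Answer: [0-41 FREE][42-55 ALLOC][56-63 FREE]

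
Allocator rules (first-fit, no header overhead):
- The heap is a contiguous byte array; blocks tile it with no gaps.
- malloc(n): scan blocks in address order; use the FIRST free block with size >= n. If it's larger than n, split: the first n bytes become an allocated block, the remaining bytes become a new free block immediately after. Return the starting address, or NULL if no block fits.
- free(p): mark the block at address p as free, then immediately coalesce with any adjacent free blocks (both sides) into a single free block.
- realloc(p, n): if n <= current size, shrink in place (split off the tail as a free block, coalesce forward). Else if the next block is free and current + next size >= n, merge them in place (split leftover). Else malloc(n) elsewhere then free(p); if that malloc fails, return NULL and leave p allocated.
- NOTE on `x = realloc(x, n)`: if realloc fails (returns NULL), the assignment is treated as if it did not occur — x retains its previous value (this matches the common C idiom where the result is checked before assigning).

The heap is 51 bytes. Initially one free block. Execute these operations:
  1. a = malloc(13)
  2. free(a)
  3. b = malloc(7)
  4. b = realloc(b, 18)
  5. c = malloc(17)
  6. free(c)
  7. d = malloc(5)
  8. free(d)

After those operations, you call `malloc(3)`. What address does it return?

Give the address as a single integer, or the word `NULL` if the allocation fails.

Answer: 18

Derivation:
Op 1: a = malloc(13) -> a = 0; heap: [0-12 ALLOC][13-50 FREE]
Op 2: free(a) -> (freed a); heap: [0-50 FREE]
Op 3: b = malloc(7) -> b = 0; heap: [0-6 ALLOC][7-50 FREE]
Op 4: b = realloc(b, 18) -> b = 0; heap: [0-17 ALLOC][18-50 FREE]
Op 5: c = malloc(17) -> c = 18; heap: [0-17 ALLOC][18-34 ALLOC][35-50 FREE]
Op 6: free(c) -> (freed c); heap: [0-17 ALLOC][18-50 FREE]
Op 7: d = malloc(5) -> d = 18; heap: [0-17 ALLOC][18-22 ALLOC][23-50 FREE]
Op 8: free(d) -> (freed d); heap: [0-17 ALLOC][18-50 FREE]
malloc(3): first-fit scan over [0-17 ALLOC][18-50 FREE] -> 18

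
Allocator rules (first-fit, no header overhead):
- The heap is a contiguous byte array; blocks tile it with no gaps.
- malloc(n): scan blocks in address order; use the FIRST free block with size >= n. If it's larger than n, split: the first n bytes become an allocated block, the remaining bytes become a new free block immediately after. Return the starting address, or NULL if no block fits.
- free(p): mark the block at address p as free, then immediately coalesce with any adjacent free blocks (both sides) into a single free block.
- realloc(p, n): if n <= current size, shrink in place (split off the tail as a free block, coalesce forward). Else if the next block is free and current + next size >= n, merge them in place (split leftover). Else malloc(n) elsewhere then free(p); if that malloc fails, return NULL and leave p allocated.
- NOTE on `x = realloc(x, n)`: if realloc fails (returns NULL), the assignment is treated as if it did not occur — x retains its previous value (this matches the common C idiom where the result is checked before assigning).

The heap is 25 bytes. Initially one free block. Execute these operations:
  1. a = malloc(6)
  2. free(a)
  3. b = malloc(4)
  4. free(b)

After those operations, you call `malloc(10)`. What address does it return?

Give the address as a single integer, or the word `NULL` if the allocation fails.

Answer: 0

Derivation:
Op 1: a = malloc(6) -> a = 0; heap: [0-5 ALLOC][6-24 FREE]
Op 2: free(a) -> (freed a); heap: [0-24 FREE]
Op 3: b = malloc(4) -> b = 0; heap: [0-3 ALLOC][4-24 FREE]
Op 4: free(b) -> (freed b); heap: [0-24 FREE]
malloc(10): first-fit scan over [0-24 FREE] -> 0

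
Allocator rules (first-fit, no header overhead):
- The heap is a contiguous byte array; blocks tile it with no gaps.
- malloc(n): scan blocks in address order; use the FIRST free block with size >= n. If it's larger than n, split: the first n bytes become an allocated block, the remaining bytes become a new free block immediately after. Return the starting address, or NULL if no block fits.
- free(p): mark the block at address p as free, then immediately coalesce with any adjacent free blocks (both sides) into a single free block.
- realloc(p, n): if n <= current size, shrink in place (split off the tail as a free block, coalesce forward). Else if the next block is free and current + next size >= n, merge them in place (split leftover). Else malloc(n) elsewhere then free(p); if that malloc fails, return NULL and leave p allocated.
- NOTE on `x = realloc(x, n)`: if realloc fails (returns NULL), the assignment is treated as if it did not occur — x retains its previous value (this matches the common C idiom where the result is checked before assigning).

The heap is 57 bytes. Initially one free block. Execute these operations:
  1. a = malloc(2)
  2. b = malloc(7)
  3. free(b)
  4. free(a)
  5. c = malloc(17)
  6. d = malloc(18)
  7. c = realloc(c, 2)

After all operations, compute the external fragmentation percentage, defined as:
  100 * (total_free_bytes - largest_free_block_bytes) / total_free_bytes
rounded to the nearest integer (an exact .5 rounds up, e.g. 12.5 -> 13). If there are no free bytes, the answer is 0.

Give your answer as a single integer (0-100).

Answer: 41

Derivation:
Op 1: a = malloc(2) -> a = 0; heap: [0-1 ALLOC][2-56 FREE]
Op 2: b = malloc(7) -> b = 2; heap: [0-1 ALLOC][2-8 ALLOC][9-56 FREE]
Op 3: free(b) -> (freed b); heap: [0-1 ALLOC][2-56 FREE]
Op 4: free(a) -> (freed a); heap: [0-56 FREE]
Op 5: c = malloc(17) -> c = 0; heap: [0-16 ALLOC][17-56 FREE]
Op 6: d = malloc(18) -> d = 17; heap: [0-16 ALLOC][17-34 ALLOC][35-56 FREE]
Op 7: c = realloc(c, 2) -> c = 0; heap: [0-1 ALLOC][2-16 FREE][17-34 ALLOC][35-56 FREE]
Free blocks: [15 22] total_free=37 largest=22 -> 100*(37-22)/37 = 1500/37 ≈ 40.541 -> rounds to 41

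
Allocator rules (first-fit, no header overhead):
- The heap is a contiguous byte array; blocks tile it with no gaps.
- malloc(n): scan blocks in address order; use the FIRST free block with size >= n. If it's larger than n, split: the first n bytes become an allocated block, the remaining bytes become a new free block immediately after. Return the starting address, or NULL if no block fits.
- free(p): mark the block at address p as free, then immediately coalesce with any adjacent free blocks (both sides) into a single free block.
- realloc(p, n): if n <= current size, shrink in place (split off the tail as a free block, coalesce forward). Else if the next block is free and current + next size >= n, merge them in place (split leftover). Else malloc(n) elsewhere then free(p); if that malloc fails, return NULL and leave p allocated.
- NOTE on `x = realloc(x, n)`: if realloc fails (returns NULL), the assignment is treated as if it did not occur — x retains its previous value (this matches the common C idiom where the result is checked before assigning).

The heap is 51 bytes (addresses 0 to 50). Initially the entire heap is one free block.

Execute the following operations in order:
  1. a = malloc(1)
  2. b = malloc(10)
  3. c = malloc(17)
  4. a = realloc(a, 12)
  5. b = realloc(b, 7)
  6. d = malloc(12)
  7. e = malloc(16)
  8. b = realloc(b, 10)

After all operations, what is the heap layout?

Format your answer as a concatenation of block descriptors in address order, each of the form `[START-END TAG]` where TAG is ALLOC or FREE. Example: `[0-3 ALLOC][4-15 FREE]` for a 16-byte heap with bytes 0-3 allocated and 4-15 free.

Answer: [0-0 FREE][1-10 ALLOC][11-27 ALLOC][28-39 ALLOC][40-50 FREE]

Derivation:
Op 1: a = malloc(1) -> a = 0; heap: [0-0 ALLOC][1-50 FREE]
Op 2: b = malloc(10) -> b = 1; heap: [0-0 ALLOC][1-10 ALLOC][11-50 FREE]
Op 3: c = malloc(17) -> c = 11; heap: [0-0 ALLOC][1-10 ALLOC][11-27 ALLOC][28-50 FREE]
Op 4: a = realloc(a, 12) -> a = 28; heap: [0-0 FREE][1-10 ALLOC][11-27 ALLOC][28-39 ALLOC][40-50 FREE]
Op 5: b = realloc(b, 7) -> b = 1; heap: [0-0 FREE][1-7 ALLOC][8-10 FREE][11-27 ALLOC][28-39 ALLOC][40-50 FREE]
Op 6: d = malloc(12) -> d = NULL; heap: [0-0 FREE][1-7 ALLOC][8-10 FREE][11-27 ALLOC][28-39 ALLOC][40-50 FREE]
Op 7: e = malloc(16) -> e = NULL; heap: [0-0 FREE][1-7 ALLOC][8-10 FREE][11-27 ALLOC][28-39 ALLOC][40-50 FREE]
Op 8: b = realloc(b, 10) -> b = 1; heap: [0-0 FREE][1-10 ALLOC][11-27 ALLOC][28-39 ALLOC][40-50 FREE]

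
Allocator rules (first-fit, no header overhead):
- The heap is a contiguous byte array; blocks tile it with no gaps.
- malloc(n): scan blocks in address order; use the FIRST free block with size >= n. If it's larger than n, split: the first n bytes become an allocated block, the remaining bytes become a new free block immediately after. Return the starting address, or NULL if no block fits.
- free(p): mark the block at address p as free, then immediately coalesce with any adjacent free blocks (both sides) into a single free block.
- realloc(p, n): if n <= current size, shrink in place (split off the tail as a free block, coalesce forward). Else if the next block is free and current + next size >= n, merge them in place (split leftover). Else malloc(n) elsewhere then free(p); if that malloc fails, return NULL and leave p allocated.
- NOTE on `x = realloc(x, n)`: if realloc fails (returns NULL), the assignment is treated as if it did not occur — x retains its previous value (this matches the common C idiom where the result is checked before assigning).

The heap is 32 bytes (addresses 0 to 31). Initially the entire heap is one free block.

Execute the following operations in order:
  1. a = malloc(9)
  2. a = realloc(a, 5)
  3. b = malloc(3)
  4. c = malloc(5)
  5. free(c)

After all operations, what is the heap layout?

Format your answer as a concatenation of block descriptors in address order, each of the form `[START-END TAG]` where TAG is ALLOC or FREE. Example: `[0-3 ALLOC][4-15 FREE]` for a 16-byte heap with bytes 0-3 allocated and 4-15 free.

Answer: [0-4 ALLOC][5-7 ALLOC][8-31 FREE]

Derivation:
Op 1: a = malloc(9) -> a = 0; heap: [0-8 ALLOC][9-31 FREE]
Op 2: a = realloc(a, 5) -> a = 0; heap: [0-4 ALLOC][5-31 FREE]
Op 3: b = malloc(3) -> b = 5; heap: [0-4 ALLOC][5-7 ALLOC][8-31 FREE]
Op 4: c = malloc(5) -> c = 8; heap: [0-4 ALLOC][5-7 ALLOC][8-12 ALLOC][13-31 FREE]
Op 5: free(c) -> (freed c); heap: [0-4 ALLOC][5-7 ALLOC][8-31 FREE]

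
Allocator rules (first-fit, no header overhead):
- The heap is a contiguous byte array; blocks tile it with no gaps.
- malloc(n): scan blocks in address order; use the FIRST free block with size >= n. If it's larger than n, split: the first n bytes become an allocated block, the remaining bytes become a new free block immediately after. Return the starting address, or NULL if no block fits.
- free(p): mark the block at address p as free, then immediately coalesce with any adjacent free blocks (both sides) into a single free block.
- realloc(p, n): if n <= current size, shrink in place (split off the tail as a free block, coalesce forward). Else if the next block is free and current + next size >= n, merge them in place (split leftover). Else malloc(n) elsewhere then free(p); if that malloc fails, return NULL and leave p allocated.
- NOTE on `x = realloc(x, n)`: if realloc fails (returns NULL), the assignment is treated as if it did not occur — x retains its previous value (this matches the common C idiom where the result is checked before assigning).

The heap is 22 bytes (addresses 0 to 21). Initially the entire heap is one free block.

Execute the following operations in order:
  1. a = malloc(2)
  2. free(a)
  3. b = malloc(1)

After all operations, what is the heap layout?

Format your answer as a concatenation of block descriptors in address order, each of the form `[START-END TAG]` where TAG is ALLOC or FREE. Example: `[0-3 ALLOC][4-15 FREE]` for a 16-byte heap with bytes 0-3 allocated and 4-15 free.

Answer: [0-0 ALLOC][1-21 FREE]

Derivation:
Op 1: a = malloc(2) -> a = 0; heap: [0-1 ALLOC][2-21 FREE]
Op 2: free(a) -> (freed a); heap: [0-21 FREE]
Op 3: b = malloc(1) -> b = 0; heap: [0-0 ALLOC][1-21 FREE]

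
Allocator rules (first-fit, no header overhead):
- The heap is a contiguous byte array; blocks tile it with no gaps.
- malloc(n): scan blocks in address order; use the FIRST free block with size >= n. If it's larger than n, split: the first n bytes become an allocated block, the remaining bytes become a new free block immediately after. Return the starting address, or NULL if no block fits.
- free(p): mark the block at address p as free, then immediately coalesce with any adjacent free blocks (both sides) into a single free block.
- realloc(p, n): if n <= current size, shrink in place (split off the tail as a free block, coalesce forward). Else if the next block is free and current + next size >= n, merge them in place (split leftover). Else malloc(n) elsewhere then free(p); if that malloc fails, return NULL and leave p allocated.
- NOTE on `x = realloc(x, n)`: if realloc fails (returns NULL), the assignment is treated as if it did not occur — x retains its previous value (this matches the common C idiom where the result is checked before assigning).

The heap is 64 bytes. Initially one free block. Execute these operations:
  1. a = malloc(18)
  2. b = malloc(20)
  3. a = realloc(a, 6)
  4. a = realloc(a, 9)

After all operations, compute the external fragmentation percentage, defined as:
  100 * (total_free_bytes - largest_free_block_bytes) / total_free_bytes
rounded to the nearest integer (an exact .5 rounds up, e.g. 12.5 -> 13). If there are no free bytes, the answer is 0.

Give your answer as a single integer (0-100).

Answer: 26

Derivation:
Op 1: a = malloc(18) -> a = 0; heap: [0-17 ALLOC][18-63 FREE]
Op 2: b = malloc(20) -> b = 18; heap: [0-17 ALLOC][18-37 ALLOC][38-63 FREE]
Op 3: a = realloc(a, 6) -> a = 0; heap: [0-5 ALLOC][6-17 FREE][18-37 ALLOC][38-63 FREE]
Op 4: a = realloc(a, 9) -> a = 0; heap: [0-8 ALLOC][9-17 FREE][18-37 ALLOC][38-63 FREE]
Free blocks: [9 26] total_free=35 largest=26 -> 100*(35-26)/35 = 900/35 ≈ 25.714 -> rounds to 26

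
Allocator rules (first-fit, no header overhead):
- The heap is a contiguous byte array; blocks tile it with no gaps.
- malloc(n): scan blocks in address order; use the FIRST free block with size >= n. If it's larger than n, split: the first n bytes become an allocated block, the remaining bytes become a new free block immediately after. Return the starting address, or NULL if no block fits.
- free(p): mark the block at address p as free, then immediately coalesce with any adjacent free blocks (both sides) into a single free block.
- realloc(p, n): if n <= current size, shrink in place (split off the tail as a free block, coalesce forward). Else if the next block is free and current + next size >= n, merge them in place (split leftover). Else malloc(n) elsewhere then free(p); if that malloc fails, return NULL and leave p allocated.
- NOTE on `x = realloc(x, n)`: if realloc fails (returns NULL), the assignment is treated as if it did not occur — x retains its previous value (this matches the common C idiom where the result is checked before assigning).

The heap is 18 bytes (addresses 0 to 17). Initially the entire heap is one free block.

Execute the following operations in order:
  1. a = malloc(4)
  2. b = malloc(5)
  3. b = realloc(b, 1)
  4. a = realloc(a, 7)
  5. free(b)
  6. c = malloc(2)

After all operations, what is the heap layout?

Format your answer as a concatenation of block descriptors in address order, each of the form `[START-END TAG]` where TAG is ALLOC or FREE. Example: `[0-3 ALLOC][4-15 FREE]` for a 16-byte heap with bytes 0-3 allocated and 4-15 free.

Answer: [0-1 ALLOC][2-4 FREE][5-11 ALLOC][12-17 FREE]

Derivation:
Op 1: a = malloc(4) -> a = 0; heap: [0-3 ALLOC][4-17 FREE]
Op 2: b = malloc(5) -> b = 4; heap: [0-3 ALLOC][4-8 ALLOC][9-17 FREE]
Op 3: b = realloc(b, 1) -> b = 4; heap: [0-3 ALLOC][4-4 ALLOC][5-17 FREE]
Op 4: a = realloc(a, 7) -> a = 5; heap: [0-3 FREE][4-4 ALLOC][5-11 ALLOC][12-17 FREE]
Op 5: free(b) -> (freed b); heap: [0-4 FREE][5-11 ALLOC][12-17 FREE]
Op 6: c = malloc(2) -> c = 0; heap: [0-1 ALLOC][2-4 FREE][5-11 ALLOC][12-17 FREE]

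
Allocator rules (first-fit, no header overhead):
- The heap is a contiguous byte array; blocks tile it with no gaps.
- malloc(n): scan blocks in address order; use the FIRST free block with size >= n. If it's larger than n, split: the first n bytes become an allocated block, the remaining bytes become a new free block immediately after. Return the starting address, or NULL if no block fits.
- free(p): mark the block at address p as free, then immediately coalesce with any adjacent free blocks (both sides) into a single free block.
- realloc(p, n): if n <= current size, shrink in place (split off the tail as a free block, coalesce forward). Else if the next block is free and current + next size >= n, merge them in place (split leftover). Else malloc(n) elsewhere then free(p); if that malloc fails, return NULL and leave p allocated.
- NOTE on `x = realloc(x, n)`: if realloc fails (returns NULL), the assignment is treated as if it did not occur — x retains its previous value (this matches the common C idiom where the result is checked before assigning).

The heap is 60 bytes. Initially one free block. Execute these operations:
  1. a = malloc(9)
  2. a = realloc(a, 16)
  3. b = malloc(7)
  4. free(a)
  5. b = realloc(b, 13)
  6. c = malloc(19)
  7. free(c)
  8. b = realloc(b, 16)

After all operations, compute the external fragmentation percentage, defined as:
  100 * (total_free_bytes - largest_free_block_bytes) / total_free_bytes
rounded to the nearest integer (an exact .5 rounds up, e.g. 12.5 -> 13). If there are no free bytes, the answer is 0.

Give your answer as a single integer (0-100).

Answer: 36

Derivation:
Op 1: a = malloc(9) -> a = 0; heap: [0-8 ALLOC][9-59 FREE]
Op 2: a = realloc(a, 16) -> a = 0; heap: [0-15 ALLOC][16-59 FREE]
Op 3: b = malloc(7) -> b = 16; heap: [0-15 ALLOC][16-22 ALLOC][23-59 FREE]
Op 4: free(a) -> (freed a); heap: [0-15 FREE][16-22 ALLOC][23-59 FREE]
Op 5: b = realloc(b, 13) -> b = 16; heap: [0-15 FREE][16-28 ALLOC][29-59 FREE]
Op 6: c = malloc(19) -> c = 29; heap: [0-15 FREE][16-28 ALLOC][29-47 ALLOC][48-59 FREE]
Op 7: free(c) -> (freed c); heap: [0-15 FREE][16-28 ALLOC][29-59 FREE]
Op 8: b = realloc(b, 16) -> b = 16; heap: [0-15 FREE][16-31 ALLOC][32-59 FREE]
Free blocks: [16 28] total_free=44 largest=28 -> 100*(44-28)/44 = 1600/44 ≈ 36.364 -> rounds to 36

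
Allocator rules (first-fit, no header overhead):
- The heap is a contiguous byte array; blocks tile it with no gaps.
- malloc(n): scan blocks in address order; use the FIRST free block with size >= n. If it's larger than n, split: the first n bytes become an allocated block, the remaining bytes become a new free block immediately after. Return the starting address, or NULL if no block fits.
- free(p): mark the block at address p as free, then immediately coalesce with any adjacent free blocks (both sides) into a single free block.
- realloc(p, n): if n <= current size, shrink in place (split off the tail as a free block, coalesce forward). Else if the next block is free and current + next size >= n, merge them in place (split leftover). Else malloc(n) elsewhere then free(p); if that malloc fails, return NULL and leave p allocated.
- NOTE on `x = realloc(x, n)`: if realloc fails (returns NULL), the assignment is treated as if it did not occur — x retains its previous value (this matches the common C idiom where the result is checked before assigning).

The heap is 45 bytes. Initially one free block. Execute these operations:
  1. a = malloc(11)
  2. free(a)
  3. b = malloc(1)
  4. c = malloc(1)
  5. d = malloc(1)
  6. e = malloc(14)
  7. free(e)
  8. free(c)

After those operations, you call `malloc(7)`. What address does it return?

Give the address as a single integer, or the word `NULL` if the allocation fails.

Op 1: a = malloc(11) -> a = 0; heap: [0-10 ALLOC][11-44 FREE]
Op 2: free(a) -> (freed a); heap: [0-44 FREE]
Op 3: b = malloc(1) -> b = 0; heap: [0-0 ALLOC][1-44 FREE]
Op 4: c = malloc(1) -> c = 1; heap: [0-0 ALLOC][1-1 ALLOC][2-44 FREE]
Op 5: d = malloc(1) -> d = 2; heap: [0-0 ALLOC][1-1 ALLOC][2-2 ALLOC][3-44 FREE]
Op 6: e = malloc(14) -> e = 3; heap: [0-0 ALLOC][1-1 ALLOC][2-2 ALLOC][3-16 ALLOC][17-44 FREE]
Op 7: free(e) -> (freed e); heap: [0-0 ALLOC][1-1 ALLOC][2-2 ALLOC][3-44 FREE]
Op 8: free(c) -> (freed c); heap: [0-0 ALLOC][1-1 FREE][2-2 ALLOC][3-44 FREE]
malloc(7): first-fit scan over [0-0 ALLOC][1-1 FREE][2-2 ALLOC][3-44 FREE] -> 3

Answer: 3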